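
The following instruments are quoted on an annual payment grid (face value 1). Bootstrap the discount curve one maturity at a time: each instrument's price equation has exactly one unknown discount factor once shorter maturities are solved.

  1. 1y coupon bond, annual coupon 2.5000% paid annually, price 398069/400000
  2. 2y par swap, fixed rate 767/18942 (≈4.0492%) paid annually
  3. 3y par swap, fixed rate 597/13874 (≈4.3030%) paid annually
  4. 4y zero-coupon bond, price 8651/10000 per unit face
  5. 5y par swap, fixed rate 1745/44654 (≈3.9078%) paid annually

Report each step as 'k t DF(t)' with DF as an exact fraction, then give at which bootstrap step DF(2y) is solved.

step 1 [1y] bond c/1=1/40: DF=(398069/400000 − 1/40·(0))/(1+1/40) = 9709/10000 ≈ 0.970900
step 2 [2y] swap r/1=767/18942: DF=(1 − 767/18942·(0.970900))/(1+767/18942) = 9233/10000 ≈ 0.923300
step 3 [3y] swap r/1=597/13874: DF=(1 − 597/13874·(0.970900+0.923300))/(1+597/13874) = 4403/5000 ≈ 0.880600
step 4 [4y] zero: DF = P = 8651/10000 ≈ 0.865100
step 5 [5y] swap r/1=1745/44654: DF=(1 − 1745/44654·(0.970900+0.923300+0.880600+0.865100))/(1+1745/44654) = 1651/2000 ≈ 0.825500

1 1 9709/10000
2 2 9233/10000
3 3 4403/5000
4 4 8651/10000
5 5 1651/2000
DF(2y) is solved at step 2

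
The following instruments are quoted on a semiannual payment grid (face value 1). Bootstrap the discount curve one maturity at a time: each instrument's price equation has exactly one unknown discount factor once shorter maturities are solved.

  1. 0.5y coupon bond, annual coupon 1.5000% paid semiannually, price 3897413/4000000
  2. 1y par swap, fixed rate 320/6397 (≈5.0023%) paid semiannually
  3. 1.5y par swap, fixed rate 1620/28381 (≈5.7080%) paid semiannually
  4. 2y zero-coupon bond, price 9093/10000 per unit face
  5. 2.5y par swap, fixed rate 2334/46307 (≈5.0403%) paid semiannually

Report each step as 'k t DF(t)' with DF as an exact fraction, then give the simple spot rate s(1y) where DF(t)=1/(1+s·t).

1 1/2 9671/10000
2 1 119/125
3 3/2 919/1000
4 2 9093/10000
5 5/2 8833/10000
s(1y) = (1/(119/125) − 1)/(1) = 6/119 ≈ 5.0420%

step 1 [0.5y] bond c/2=3/400: DF=(3897413/4000000 − 3/400·(0))/(1+3/400) = 9671/10000 ≈ 0.967100
step 2 [1y] swap r/2=160/6397: DF=(1 − 160/6397·(0.967100))/(1+160/6397) = 119/125 ≈ 0.952000
step 3 [1.5y] swap r/2=810/28381: DF=(1 − 810/28381·(0.967100+0.952000))/(1+810/28381) = 919/1000 ≈ 0.919000
step 4 [2y] zero: DF = P = 9093/10000 ≈ 0.909300
step 5 [2.5y] swap r/2=1167/46307: DF=(1 − 1167/46307·(0.967100+0.952000+0.919000+0.909300))/(1+1167/46307) = 8833/10000 ≈ 0.883300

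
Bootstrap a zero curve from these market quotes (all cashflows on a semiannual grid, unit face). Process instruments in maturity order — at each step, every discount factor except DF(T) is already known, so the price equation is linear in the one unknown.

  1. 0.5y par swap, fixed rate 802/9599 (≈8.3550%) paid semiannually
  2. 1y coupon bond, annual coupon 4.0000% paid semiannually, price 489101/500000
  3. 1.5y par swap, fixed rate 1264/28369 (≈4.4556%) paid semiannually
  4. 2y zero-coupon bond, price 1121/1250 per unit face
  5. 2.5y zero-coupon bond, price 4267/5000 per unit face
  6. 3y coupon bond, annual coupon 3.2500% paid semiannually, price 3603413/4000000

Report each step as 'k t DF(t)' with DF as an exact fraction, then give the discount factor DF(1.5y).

1 1/2 9599/10000
2 1 4701/5000
3 3/2 1171/1250
4 2 1121/1250
5 5/2 4267/5000
6 3 8131/10000
DF(1.5y) = 1171/1250 ≈ 0.936800

step 1 [0.5y] swap r/2=401/9599: DF=(1 − 401/9599·(0))/(1+401/9599) = 9599/10000 ≈ 0.959900
step 2 [1y] bond c/2=1/50: DF=(489101/500000 − 1/50·(0.959900))/(1+1/50) = 4701/5000 ≈ 0.940200
step 3 [1.5y] swap r/2=632/28369: DF=(1 − 632/28369·(0.959900+0.940200))/(1+632/28369) = 1171/1250 ≈ 0.936800
step 4 [2y] zero: DF = P = 1121/1250 ≈ 0.896800
step 5 [2.5y] zero: DF = P = 4267/5000 ≈ 0.853400
step 6 [3y] bond c/2=13/800: DF=(3603413/4000000 − 13/800·(0.959900+0.940200+0.936800+0.896800+0.853400))/(1+13/800) = 8131/10000 ≈ 0.813100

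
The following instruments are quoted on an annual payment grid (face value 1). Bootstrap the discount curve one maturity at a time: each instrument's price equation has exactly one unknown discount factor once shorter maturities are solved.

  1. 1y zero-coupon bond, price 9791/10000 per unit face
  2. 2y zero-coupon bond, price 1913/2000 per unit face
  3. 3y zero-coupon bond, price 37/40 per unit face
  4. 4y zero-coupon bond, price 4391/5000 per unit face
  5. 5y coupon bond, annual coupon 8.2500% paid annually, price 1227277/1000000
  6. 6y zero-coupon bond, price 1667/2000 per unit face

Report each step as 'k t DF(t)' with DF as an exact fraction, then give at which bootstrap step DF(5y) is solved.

1 1 9791/10000
2 2 1913/2000
3 3 37/40
4 4 4391/5000
5 5 1061/1250
6 6 1667/2000
DF(5y) is solved at step 5

step 1 [1y] zero: DF = P = 9791/10000 ≈ 0.979100
step 2 [2y] zero: DF = P = 1913/2000 ≈ 0.956500
step 3 [3y] zero: DF = P = 37/40 ≈ 0.925000
step 4 [4y] zero: DF = P = 4391/5000 ≈ 0.878200
step 5 [5y] bond c/1=33/400: DF=(1227277/1000000 − 33/400·(0.979100+0.956500+0.925000+0.878200))/(1+33/400) = 1061/1250 ≈ 0.848800
step 6 [6y] zero: DF = P = 1667/2000 ≈ 0.833500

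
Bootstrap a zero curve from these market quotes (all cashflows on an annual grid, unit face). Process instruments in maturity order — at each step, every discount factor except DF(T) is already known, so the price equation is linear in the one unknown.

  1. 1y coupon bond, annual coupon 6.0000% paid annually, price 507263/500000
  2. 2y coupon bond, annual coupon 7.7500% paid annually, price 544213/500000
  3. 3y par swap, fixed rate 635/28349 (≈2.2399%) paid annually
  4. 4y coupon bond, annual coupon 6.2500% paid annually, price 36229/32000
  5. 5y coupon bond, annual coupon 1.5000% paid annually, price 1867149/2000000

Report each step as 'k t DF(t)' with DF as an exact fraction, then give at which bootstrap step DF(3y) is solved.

step 1 [1y] bond c/1=3/50: DF=(507263/500000 − 3/50·(0))/(1+3/50) = 9571/10000 ≈ 0.957100
step 2 [2y] bond c/1=31/400: DF=(544213/500000 − 31/400·(0.957100))/(1+31/400) = 9413/10000 ≈ 0.941300
step 3 [3y] swap r/1=635/28349: DF=(1 − 635/28349·(0.957100+0.941300))/(1+635/28349) = 1873/2000 ≈ 0.936500
step 4 [4y] bond c/1=1/16: DF=(36229/32000 − 1/16·(0.957100+0.941300+0.936500))/(1+1/16) = 2247/2500 ≈ 0.898800
step 5 [5y] bond c/1=3/200: DF=(1867149/2000000 − 3/200·(0.957100+0.941300+0.936500+0.898800))/(1+3/200) = 4323/5000 ≈ 0.864600

1 1 9571/10000
2 2 9413/10000
3 3 1873/2000
4 4 2247/2500
5 5 4323/5000
DF(3y) is solved at step 3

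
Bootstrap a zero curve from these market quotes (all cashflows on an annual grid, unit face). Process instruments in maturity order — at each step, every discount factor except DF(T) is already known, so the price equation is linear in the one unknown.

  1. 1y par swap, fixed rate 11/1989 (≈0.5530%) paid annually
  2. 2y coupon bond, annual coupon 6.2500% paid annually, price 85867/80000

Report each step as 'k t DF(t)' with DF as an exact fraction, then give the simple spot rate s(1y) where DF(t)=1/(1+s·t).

step 1 [1y] swap r/1=11/1989: DF=(1 − 11/1989·(0))/(1+11/1989) = 1989/2000 ≈ 0.994500
step 2 [2y] bond c/1=1/16: DF=(85867/80000 − 1/16·(0.994500))/(1+1/16) = 9517/10000 ≈ 0.951700

1 1 1989/2000
2 2 9517/10000
s(1y) = (1/(1989/2000) − 1)/(1) = 11/1989 ≈ 0.5530%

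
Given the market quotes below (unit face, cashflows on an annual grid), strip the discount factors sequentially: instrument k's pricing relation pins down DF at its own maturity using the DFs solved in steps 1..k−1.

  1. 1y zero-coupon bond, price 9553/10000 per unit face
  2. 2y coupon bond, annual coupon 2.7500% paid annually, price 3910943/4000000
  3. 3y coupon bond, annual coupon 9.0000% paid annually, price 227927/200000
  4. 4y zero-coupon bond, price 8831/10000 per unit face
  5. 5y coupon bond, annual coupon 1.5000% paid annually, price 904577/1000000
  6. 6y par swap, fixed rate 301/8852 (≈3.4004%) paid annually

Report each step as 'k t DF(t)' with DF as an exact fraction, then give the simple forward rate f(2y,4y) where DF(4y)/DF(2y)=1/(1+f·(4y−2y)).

step 1 [1y] zero: DF = P = 9553/10000 ≈ 0.955300
step 2 [2y] bond c/1=11/400: DF=(3910943/4000000 − 11/400·(0.955300))/(1+11/400) = 463/500 ≈ 0.926000
step 3 [3y] bond c/1=9/100: DF=(227927/200000 − 9/100·(0.955300+0.926000))/(1+9/100) = 4451/5000 ≈ 0.890200
step 4 [4y] zero: DF = P = 8831/10000 ≈ 0.883100
step 5 [5y] bond c/1=3/200: DF=(904577/1000000 − 3/200·(0.955300+0.926000+0.890200+0.883100))/(1+3/200) = 2093/2500 ≈ 0.837200
step 6 [6y] swap r/1=301/8852: DF=(1 − 301/8852·(0.955300+0.926000+0.890200+0.883100+0.837200))/(1+301/8852) = 4097/5000 ≈ 0.819400

1 1 9553/10000
2 2 463/500
3 3 4451/5000
4 4 8831/10000
5 5 2093/2500
6 6 4097/5000
f(2y,4y) = ((463/500)/(8831/10000) − 1)/(2) = 429/17662 ≈ 2.4289%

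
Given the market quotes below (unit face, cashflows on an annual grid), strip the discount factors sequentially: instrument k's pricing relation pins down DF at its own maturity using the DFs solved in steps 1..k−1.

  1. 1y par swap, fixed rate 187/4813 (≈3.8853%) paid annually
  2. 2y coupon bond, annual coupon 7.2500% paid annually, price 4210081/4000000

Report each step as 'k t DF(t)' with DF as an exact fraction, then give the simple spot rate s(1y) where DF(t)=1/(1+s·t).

1 1 4813/5000
2 2 9163/10000
s(1y) = (1/(4813/5000) − 1)/(1) = 187/4813 ≈ 3.8853%

step 1 [1y] swap r/1=187/4813: DF=(1 − 187/4813·(0))/(1+187/4813) = 4813/5000 ≈ 0.962600
step 2 [2y] bond c/1=29/400: DF=(4210081/4000000 − 29/400·(0.962600))/(1+29/400) = 9163/10000 ≈ 0.916300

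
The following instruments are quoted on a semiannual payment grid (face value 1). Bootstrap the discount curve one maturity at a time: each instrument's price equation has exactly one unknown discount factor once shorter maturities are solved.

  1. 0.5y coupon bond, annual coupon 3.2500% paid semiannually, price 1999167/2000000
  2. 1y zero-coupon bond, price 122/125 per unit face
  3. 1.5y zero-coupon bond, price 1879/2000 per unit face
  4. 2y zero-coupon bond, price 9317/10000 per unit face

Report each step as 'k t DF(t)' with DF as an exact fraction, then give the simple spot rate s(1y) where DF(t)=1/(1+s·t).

step 1 [0.5y] bond c/2=13/800: DF=(1999167/2000000 − 13/800·(0))/(1+13/800) = 2459/2500 ≈ 0.983600
step 2 [1y] zero: DF = P = 122/125 ≈ 0.976000
step 3 [1.5y] zero: DF = P = 1879/2000 ≈ 0.939500
step 4 [2y] zero: DF = P = 9317/10000 ≈ 0.931700

1 1/2 2459/2500
2 1 122/125
3 3/2 1879/2000
4 2 9317/10000
s(1y) = (1/(122/125) − 1)/(1) = 3/122 ≈ 2.4590%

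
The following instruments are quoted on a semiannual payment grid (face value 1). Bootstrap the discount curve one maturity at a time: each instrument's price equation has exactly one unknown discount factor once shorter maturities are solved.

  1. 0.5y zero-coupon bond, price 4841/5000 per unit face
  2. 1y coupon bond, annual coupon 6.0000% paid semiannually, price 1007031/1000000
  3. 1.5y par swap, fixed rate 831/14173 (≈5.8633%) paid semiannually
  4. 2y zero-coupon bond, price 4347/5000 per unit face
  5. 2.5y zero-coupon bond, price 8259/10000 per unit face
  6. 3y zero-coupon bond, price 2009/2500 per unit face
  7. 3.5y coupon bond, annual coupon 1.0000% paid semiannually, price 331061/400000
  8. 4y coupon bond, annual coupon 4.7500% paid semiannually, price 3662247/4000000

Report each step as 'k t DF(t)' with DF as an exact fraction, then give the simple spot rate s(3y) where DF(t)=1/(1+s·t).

1 1/2 4841/5000
2 1 1899/2000
3 3/2 9169/10000
4 2 4347/5000
5 5/2 8259/10000
6 3 2009/2500
7 7/2 797/1000
8 4 7521/10000
s(3y) = (1/(2009/2500) − 1)/(3) = 491/6027 ≈ 8.1467%

step 1 [0.5y] zero: DF = P = 4841/5000 ≈ 0.968200
step 2 [1y] bond c/2=3/100: DF=(1007031/1000000 − 3/100·(0.968200))/(1+3/100) = 1899/2000 ≈ 0.949500
step 3 [1.5y] swap r/2=831/28346: DF=(1 − 831/28346·(0.968200+0.949500))/(1+831/28346) = 9169/10000 ≈ 0.916900
step 4 [2y] zero: DF = P = 4347/5000 ≈ 0.869400
step 5 [2.5y] zero: DF = P = 8259/10000 ≈ 0.825900
step 6 [3y] zero: DF = P = 2009/2500 ≈ 0.803600
step 7 [3.5y] bond c/2=1/200: DF=(331061/400000 − 1/200·(0.968200+0.949500+0.916900+0.869400+0.825900+0.803600))/(1+1/200) = 797/1000 ≈ 0.797000
step 8 [4y] bond c/2=19/800: DF=(3662247/4000000 − 19/800·(0.968200+0.949500+0.916900+0.869400+0.825900+0.803600+0.797000))/(1+19/800) = 7521/10000 ≈ 0.752100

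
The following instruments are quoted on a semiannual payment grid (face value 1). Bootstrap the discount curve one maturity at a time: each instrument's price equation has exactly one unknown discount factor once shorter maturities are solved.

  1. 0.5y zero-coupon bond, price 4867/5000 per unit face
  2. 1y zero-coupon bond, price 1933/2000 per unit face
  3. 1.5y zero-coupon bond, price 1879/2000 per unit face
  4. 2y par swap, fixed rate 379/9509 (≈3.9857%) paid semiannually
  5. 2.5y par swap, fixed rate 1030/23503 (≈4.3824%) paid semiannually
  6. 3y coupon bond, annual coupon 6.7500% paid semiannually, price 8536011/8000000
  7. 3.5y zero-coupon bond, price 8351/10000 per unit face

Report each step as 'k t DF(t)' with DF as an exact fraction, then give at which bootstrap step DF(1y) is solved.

step 1 [0.5y] zero: DF = P = 4867/5000 ≈ 0.973400
step 2 [1y] zero: DF = P = 1933/2000 ≈ 0.966500
step 3 [1.5y] zero: DF = P = 1879/2000 ≈ 0.939500
step 4 [2y] swap r/2=379/19018: DF=(1 − 379/19018·(0.973400+0.966500+0.939500))/(1+379/19018) = 4621/5000 ≈ 0.924200
step 5 [2.5y] swap r/2=515/23503: DF=(1 − 515/23503·(0.973400+0.966500+0.939500+0.924200))/(1+515/23503) = 897/1000 ≈ 0.897000
step 6 [3y] bond c/2=27/800: DF=(8536011/8000000 − 27/800·(0.973400+0.966500+0.939500+0.924200+0.897000))/(1+27/800) = 8787/10000 ≈ 0.878700
step 7 [3.5y] zero: DF = P = 8351/10000 ≈ 0.835100

1 1/2 4867/5000
2 1 1933/2000
3 3/2 1879/2000
4 2 4621/5000
5 5/2 897/1000
6 3 8787/10000
7 7/2 8351/10000
DF(1y) is solved at step 2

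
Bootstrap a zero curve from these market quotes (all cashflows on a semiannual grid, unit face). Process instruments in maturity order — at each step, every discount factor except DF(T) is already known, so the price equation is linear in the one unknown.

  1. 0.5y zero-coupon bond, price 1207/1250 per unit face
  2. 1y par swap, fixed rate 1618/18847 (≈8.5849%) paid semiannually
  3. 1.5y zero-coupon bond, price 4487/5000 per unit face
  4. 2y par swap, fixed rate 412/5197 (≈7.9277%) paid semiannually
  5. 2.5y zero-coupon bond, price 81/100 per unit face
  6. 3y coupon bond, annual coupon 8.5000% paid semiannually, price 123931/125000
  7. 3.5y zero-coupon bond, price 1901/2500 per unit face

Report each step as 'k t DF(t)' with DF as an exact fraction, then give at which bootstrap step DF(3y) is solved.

1 1/2 1207/1250
2 1 9191/10000
3 3/2 4487/5000
4 2 4279/5000
5 5/2 81/100
6 3 7697/10000
7 7/2 1901/2500
DF(3y) is solved at step 6

step 1 [0.5y] zero: DF = P = 1207/1250 ≈ 0.965600
step 2 [1y] swap r/2=809/18847: DF=(1 − 809/18847·(0.965600))/(1+809/18847) = 9191/10000 ≈ 0.919100
step 3 [1.5y] zero: DF = P = 4487/5000 ≈ 0.897400
step 4 [2y] swap r/2=206/5197: DF=(1 − 206/5197·(0.965600+0.919100+0.897400))/(1+206/5197) = 4279/5000 ≈ 0.855800
step 5 [2.5y] zero: DF = P = 81/100 ≈ 0.810000
step 6 [3y] bond c/2=17/400: DF=(123931/125000 − 17/400·(0.965600+0.919100+0.897400+0.855800+0.810000))/(1+17/400) = 7697/10000 ≈ 0.769700
step 7 [3.5y] zero: DF = P = 1901/2500 ≈ 0.760400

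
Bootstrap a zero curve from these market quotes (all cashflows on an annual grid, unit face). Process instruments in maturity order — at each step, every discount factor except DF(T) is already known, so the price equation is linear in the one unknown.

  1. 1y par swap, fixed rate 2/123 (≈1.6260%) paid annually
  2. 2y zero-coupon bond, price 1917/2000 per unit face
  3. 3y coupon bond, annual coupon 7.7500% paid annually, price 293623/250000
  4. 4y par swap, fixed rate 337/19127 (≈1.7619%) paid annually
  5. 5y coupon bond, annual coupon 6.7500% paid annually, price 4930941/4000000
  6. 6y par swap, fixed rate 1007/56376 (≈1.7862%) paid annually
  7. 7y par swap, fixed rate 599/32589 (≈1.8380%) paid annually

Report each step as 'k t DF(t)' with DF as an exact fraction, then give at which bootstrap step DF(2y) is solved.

1 1 123/125
2 2 1917/2000
3 3 9503/10000
4 4 4663/5000
5 5 9129/10000
6 6 8993/10000
7 7 4401/5000
DF(2y) is solved at step 2

step 1 [1y] swap r/1=2/123: DF=(1 − 2/123·(0))/(1+2/123) = 123/125 ≈ 0.984000
step 2 [2y] zero: DF = P = 1917/2000 ≈ 0.958500
step 3 [3y] bond c/1=31/400: DF=(293623/250000 − 31/400·(0.984000+0.958500))/(1+31/400) = 9503/10000 ≈ 0.950300
step 4 [4y] swap r/1=337/19127: DF=(1 − 337/19127·(0.984000+0.958500+0.950300))/(1+337/19127) = 4663/5000 ≈ 0.932600
step 5 [5y] bond c/1=27/400: DF=(4930941/4000000 − 27/400·(0.984000+0.958500+0.950300+0.932600))/(1+27/400) = 9129/10000 ≈ 0.912900
step 6 [6y] swap r/1=1007/56376: DF=(1 − 1007/56376·(0.984000+0.958500+0.950300+0.932600+0.912900))/(1+1007/56376) = 8993/10000 ≈ 0.899300
step 7 [7y] swap r/1=599/32589: DF=(1 − 599/32589·(0.984000+0.958500+0.950300+0.932600+0.912900+0.899300))/(1+599/32589) = 4401/5000 ≈ 0.880200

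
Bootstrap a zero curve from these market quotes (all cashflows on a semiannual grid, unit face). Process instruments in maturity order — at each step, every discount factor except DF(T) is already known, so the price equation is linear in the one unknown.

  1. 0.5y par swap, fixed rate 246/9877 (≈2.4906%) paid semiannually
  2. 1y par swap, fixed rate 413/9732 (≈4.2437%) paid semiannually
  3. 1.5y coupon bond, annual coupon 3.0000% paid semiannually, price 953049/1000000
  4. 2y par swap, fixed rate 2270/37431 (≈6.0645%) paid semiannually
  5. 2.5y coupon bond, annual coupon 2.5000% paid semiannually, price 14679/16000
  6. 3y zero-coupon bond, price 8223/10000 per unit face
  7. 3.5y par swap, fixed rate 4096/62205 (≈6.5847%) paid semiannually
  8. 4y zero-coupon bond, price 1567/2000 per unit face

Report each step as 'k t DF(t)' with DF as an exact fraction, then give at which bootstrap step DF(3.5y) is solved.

1 1/2 9877/10000
2 1 9587/10000
3 3/2 4551/5000
4 2 1773/2000
5 5/2 8599/10000
6 3 8223/10000
7 7/2 497/625
8 4 1567/2000
DF(3.5y) is solved at step 7

step 1 [0.5y] swap r/2=123/9877: DF=(1 − 123/9877·(0))/(1+123/9877) = 9877/10000 ≈ 0.987700
step 2 [1y] swap r/2=413/19464: DF=(1 − 413/19464·(0.987700))/(1+413/19464) = 9587/10000 ≈ 0.958700
step 3 [1.5y] bond c/2=3/200: DF=(953049/1000000 − 3/200·(0.987700+0.958700))/(1+3/200) = 4551/5000 ≈ 0.910200
step 4 [2y] swap r/2=1135/37431: DF=(1 − 1135/37431·(0.987700+0.958700+0.910200))/(1+1135/37431) = 1773/2000 ≈ 0.886500
step 5 [2.5y] bond c/2=1/80: DF=(14679/16000 − 1/80·(0.987700+0.958700+0.910200+0.886500))/(1+1/80) = 8599/10000 ≈ 0.859900
step 6 [3y] zero: DF = P = 8223/10000 ≈ 0.822300
step 7 [3.5y] swap r/2=2048/62205: DF=(1 − 2048/62205·(0.987700+0.958700+0.910200+0.886500+0.859900+0.822300))/(1+2048/62205) = 497/625 ≈ 0.795200
step 8 [4y] zero: DF = P = 1567/2000 ≈ 0.783500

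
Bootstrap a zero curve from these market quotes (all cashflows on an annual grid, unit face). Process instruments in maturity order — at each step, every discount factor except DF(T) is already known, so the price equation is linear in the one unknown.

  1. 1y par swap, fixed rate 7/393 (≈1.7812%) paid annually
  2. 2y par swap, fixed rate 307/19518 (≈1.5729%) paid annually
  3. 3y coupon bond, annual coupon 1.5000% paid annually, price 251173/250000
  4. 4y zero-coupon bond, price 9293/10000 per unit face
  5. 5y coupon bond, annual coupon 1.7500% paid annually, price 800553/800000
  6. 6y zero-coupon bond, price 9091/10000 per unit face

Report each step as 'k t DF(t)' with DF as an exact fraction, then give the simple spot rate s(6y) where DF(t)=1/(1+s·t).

1 1 393/400
2 2 9693/10000
3 3 961/1000
4 4 9293/10000
5 5 4587/5000
6 6 9091/10000
s(6y) = (1/(9091/10000) − 1)/(6) = 303/18182 ≈ 1.6665%

step 1 [1y] swap r/1=7/393: DF=(1 − 7/393·(0))/(1+7/393) = 393/400 ≈ 0.982500
step 2 [2y] swap r/1=307/19518: DF=(1 − 307/19518·(0.982500))/(1+307/19518) = 9693/10000 ≈ 0.969300
step 3 [3y] bond c/1=3/200: DF=(251173/250000 − 3/200·(0.982500+0.969300))/(1+3/200) = 961/1000 ≈ 0.961000
step 4 [4y] zero: DF = P = 9293/10000 ≈ 0.929300
step 5 [5y] bond c/1=7/400: DF=(800553/800000 − 7/400·(0.982500+0.969300+0.961000+0.929300))/(1+7/400) = 4587/5000 ≈ 0.917400
step 6 [6y] zero: DF = P = 9091/10000 ≈ 0.909100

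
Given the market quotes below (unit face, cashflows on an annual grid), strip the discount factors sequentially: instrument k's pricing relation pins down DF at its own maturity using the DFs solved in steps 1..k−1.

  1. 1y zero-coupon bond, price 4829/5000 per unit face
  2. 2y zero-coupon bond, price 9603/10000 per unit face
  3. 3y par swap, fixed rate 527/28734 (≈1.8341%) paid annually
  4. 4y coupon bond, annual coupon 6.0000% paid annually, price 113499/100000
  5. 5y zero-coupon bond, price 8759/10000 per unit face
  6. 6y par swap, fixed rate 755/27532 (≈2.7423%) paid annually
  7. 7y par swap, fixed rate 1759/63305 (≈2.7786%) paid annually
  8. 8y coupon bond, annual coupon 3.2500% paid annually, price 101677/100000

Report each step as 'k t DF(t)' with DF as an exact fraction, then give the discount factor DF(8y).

step 1 [1y] zero: DF = P = 4829/5000 ≈ 0.965800
step 2 [2y] zero: DF = P = 9603/10000 ≈ 0.960300
step 3 [3y] swap r/1=527/28734: DF=(1 − 527/28734·(0.965800+0.960300))/(1+527/28734) = 9473/10000 ≈ 0.947300
step 4 [4y] bond c/1=3/50: DF=(113499/100000 − 3/50·(0.965800+0.960300+0.947300))/(1+3/50) = 9081/10000 ≈ 0.908100
step 5 [5y] zero: DF = P = 8759/10000 ≈ 0.875900
step 6 [6y] swap r/1=755/27532: DF=(1 − 755/27532·(0.965800+0.960300+0.947300+0.908100+0.875900))/(1+755/27532) = 849/1000 ≈ 0.849000
step 7 [7y] swap r/1=1759/63305: DF=(1 − 1759/63305·(0.965800+0.960300+0.947300+0.908100+0.875900+0.849000))/(1+1759/63305) = 8241/10000 ≈ 0.824100
step 8 [8y] bond c/1=13/400: DF=(101677/100000 − 13/400·(0.965800+0.960300+0.947300+0.908100+0.875900+0.849000+0.824100))/(1+13/400) = 1571/2000 ≈ 0.785500

1 1 4829/5000
2 2 9603/10000
3 3 9473/10000
4 4 9081/10000
5 5 8759/10000
6 6 849/1000
7 7 8241/10000
8 8 1571/2000
DF(8y) = 1571/2000 ≈ 0.785500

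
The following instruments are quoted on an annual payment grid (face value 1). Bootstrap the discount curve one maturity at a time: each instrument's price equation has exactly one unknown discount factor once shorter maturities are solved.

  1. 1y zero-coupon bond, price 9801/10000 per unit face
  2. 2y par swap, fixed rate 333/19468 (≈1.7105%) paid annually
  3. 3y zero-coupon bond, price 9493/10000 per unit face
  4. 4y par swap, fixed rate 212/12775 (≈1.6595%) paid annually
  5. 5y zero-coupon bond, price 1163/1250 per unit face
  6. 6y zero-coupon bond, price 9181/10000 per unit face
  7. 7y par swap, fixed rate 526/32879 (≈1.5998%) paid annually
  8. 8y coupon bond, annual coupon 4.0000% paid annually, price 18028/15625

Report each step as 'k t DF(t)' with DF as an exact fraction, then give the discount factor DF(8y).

1 1 9801/10000
2 2 9667/10000
3 3 9493/10000
4 4 2341/2500
5 5 1163/1250
6 6 9181/10000
7 7 2237/2500
8 8 1713/2000
DF(8y) = 1713/2000 ≈ 0.856500

step 1 [1y] zero: DF = P = 9801/10000 ≈ 0.980100
step 2 [2y] swap r/1=333/19468: DF=(1 − 333/19468·(0.980100))/(1+333/19468) = 9667/10000 ≈ 0.966700
step 3 [3y] zero: DF = P = 9493/10000 ≈ 0.949300
step 4 [4y] swap r/1=212/12775: DF=(1 − 212/12775·(0.980100+0.966700+0.949300))/(1+212/12775) = 2341/2500 ≈ 0.936400
step 5 [5y] zero: DF = P = 1163/1250 ≈ 0.930400
step 6 [6y] zero: DF = P = 9181/10000 ≈ 0.918100
step 7 [7y] swap r/1=526/32879: DF=(1 − 526/32879·(0.980100+0.966700+0.949300+0.936400+0.930400+0.918100))/(1+526/32879) = 2237/2500 ≈ 0.894800
step 8 [8y] bond c/1=1/25: DF=(18028/15625 − 1/25·(0.980100+0.966700+0.949300+0.936400+0.930400+0.918100+0.894800))/(1+1/25) = 1713/2000 ≈ 0.856500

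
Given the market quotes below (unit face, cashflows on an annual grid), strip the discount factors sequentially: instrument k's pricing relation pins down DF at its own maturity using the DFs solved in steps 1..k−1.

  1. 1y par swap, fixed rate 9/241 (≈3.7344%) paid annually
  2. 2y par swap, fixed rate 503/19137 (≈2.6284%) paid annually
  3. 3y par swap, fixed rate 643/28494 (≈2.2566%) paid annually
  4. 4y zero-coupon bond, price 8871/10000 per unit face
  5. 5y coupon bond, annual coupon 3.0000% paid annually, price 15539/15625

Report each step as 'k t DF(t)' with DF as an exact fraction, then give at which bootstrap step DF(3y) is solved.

1 1 241/250
2 2 9497/10000
3 3 9357/10000
4 4 8871/10000
5 5 8567/10000
DF(3y) is solved at step 3

step 1 [1y] swap r/1=9/241: DF=(1 − 9/241·(0))/(1+9/241) = 241/250 ≈ 0.964000
step 2 [2y] swap r/1=503/19137: DF=(1 − 503/19137·(0.964000))/(1+503/19137) = 9497/10000 ≈ 0.949700
step 3 [3y] swap r/1=643/28494: DF=(1 − 643/28494·(0.964000+0.949700))/(1+643/28494) = 9357/10000 ≈ 0.935700
step 4 [4y] zero: DF = P = 8871/10000 ≈ 0.887100
step 5 [5y] bond c/1=3/100: DF=(15539/15625 − 3/100·(0.964000+0.949700+0.935700+0.887100))/(1+3/100) = 8567/10000 ≈ 0.856700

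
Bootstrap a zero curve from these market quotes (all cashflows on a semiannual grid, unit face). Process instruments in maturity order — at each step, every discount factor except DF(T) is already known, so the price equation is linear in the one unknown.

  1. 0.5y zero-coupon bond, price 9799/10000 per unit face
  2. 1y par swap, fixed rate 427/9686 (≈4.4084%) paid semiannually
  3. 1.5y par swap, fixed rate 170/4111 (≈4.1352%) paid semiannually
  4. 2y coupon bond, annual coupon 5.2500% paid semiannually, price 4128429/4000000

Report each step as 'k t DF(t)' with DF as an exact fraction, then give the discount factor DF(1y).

step 1 [0.5y] zero: DF = P = 9799/10000 ≈ 0.979900
step 2 [1y] swap r/2=427/19372: DF=(1 − 427/19372·(0.979900))/(1+427/19372) = 9573/10000 ≈ 0.957300
step 3 [1.5y] swap r/2=85/4111: DF=(1 − 85/4111·(0.979900+0.957300))/(1+85/4111) = 1881/2000 ≈ 0.940500
step 4 [2y] bond c/2=21/800: DF=(4128429/4000000 − 21/800·(0.979900+0.957300+0.940500))/(1+21/800) = 9321/10000 ≈ 0.932100

1 1/2 9799/10000
2 1 9573/10000
3 3/2 1881/2000
4 2 9321/10000
DF(1y) = 9573/10000 ≈ 0.957300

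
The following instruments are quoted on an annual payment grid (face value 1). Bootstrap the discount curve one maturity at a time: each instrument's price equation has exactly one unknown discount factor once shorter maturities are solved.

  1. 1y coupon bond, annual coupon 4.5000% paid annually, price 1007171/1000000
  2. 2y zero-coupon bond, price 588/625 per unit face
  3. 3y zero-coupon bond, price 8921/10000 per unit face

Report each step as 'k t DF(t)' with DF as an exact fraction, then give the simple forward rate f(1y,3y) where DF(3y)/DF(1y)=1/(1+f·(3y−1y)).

step 1 [1y] bond c/1=9/200: DF=(1007171/1000000 − 9/200·(0))/(1+9/200) = 4819/5000 ≈ 0.963800
step 2 [2y] zero: DF = P = 588/625 ≈ 0.940800
step 3 [3y] zero: DF = P = 8921/10000 ≈ 0.892100

1 1 4819/5000
2 2 588/625
3 3 8921/10000
f(1y,3y) = ((4819/5000)/(8921/10000) − 1)/(2) = 717/17842 ≈ 4.0186%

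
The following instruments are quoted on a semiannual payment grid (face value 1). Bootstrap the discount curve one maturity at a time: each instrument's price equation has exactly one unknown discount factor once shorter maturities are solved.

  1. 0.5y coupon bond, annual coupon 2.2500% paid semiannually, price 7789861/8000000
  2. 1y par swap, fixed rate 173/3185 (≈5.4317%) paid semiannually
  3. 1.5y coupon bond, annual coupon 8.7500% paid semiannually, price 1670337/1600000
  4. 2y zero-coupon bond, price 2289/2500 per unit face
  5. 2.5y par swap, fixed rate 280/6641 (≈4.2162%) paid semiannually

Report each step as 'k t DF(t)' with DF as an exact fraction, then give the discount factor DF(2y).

step 1 [0.5y] bond c/2=9/800: DF=(7789861/8000000 − 9/800·(0))/(1+9/800) = 9629/10000 ≈ 0.962900
step 2 [1y] swap r/2=173/6370: DF=(1 − 173/6370·(0.962900))/(1+173/6370) = 9481/10000 ≈ 0.948100
step 3 [1.5y] bond c/2=7/160: DF=(1670337/1600000 − 7/160·(0.962900+0.948100))/(1+7/160) = 9201/10000 ≈ 0.920100
step 4 [2y] zero: DF = P = 2289/2500 ≈ 0.915600
step 5 [2.5y] swap r/2=140/6641: DF=(1 − 140/6641·(0.962900+0.948100+0.920100+0.915600))/(1+140/6641) = 451/500 ≈ 0.902000

1 1/2 9629/10000
2 1 9481/10000
3 3/2 9201/10000
4 2 2289/2500
5 5/2 451/500
DF(2y) = 2289/2500 ≈ 0.915600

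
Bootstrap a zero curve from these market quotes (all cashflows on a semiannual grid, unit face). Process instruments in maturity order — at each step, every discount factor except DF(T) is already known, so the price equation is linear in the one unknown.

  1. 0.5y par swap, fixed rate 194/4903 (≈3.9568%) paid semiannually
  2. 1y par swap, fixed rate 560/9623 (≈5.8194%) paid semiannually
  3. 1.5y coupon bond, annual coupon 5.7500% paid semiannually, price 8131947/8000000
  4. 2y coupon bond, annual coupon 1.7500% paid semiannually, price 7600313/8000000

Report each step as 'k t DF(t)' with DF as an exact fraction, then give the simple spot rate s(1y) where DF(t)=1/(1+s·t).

1 1/2 4903/5000
2 1 118/125
3 3/2 9343/10000
4 2 917/1000
s(1y) = (1/(118/125) − 1)/(1) = 7/118 ≈ 5.9322%

step 1 [0.5y] swap r/2=97/4903: DF=(1 − 97/4903·(0))/(1+97/4903) = 4903/5000 ≈ 0.980600
step 2 [1y] swap r/2=280/9623: DF=(1 − 280/9623·(0.980600))/(1+280/9623) = 118/125 ≈ 0.944000
step 3 [1.5y] bond c/2=23/800: DF=(8131947/8000000 − 23/800·(0.980600+0.944000))/(1+23/800) = 9343/10000 ≈ 0.934300
step 4 [2y] bond c/2=7/800: DF=(7600313/8000000 − 7/800·(0.980600+0.944000+0.934300))/(1+7/800) = 917/1000 ≈ 0.917000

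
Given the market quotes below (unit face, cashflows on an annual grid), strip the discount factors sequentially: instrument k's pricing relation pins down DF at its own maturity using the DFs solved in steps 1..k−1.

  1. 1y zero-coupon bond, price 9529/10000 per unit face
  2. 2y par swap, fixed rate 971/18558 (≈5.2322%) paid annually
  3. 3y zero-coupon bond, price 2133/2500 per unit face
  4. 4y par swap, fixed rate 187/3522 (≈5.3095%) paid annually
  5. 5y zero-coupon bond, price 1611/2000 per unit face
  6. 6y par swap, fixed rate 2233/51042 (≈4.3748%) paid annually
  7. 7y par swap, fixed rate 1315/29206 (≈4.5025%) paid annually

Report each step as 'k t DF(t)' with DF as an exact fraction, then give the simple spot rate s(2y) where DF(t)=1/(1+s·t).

1 1 9529/10000
2 2 9029/10000
3 3 2133/2500
4 4 813/1000
5 5 1611/2000
6 6 7767/10000
7 7 737/1000
s(2y) = (1/(9029/10000) − 1)/(2) = 971/18058 ≈ 5.3771%

step 1 [1y] zero: DF = P = 9529/10000 ≈ 0.952900
step 2 [2y] swap r/1=971/18558: DF=(1 − 971/18558·(0.952900))/(1+971/18558) = 9029/10000 ≈ 0.902900
step 3 [3y] zero: DF = P = 2133/2500 ≈ 0.853200
step 4 [4y] swap r/1=187/3522: DF=(1 − 187/3522·(0.952900+0.902900+0.853200))/(1+187/3522) = 813/1000 ≈ 0.813000
step 5 [5y] zero: DF = P = 1611/2000 ≈ 0.805500
step 6 [6y] swap r/1=2233/51042: DF=(1 − 2233/51042·(0.952900+0.902900+0.853200+0.813000+0.805500))/(1+2233/51042) = 7767/10000 ≈ 0.776700
step 7 [7y] swap r/1=1315/29206: DF=(1 − 1315/29206·(0.952900+0.902900+0.853200+0.813000+0.805500+0.776700))/(1+1315/29206) = 737/1000 ≈ 0.737000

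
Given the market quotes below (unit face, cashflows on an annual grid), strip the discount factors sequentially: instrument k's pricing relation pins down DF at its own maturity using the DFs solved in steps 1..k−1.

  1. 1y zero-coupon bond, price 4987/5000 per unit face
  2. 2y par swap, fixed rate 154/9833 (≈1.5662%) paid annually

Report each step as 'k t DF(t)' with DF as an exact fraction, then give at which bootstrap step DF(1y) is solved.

1 1 4987/5000
2 2 2423/2500
DF(1y) is solved at step 1

step 1 [1y] zero: DF = P = 4987/5000 ≈ 0.997400
step 2 [2y] swap r/1=154/9833: DF=(1 − 154/9833·(0.997400))/(1+154/9833) = 2423/2500 ≈ 0.969200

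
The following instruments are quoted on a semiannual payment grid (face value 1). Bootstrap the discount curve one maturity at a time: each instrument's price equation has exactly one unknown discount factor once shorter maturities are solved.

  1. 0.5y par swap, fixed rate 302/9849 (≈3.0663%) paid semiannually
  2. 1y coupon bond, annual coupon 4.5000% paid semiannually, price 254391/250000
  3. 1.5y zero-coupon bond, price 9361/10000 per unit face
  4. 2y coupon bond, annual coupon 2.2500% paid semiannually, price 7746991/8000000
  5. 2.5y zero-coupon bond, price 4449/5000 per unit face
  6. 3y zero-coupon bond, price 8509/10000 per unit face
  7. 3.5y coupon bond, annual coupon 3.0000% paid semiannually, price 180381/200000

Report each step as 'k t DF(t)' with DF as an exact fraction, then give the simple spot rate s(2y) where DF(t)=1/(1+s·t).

1 1/2 9849/10000
2 1 1947/2000
3 3/2 9361/10000
4 2 4627/5000
5 5/2 4449/5000
6 3 8509/10000
7 7/2 504/625
s(2y) = (1/(4627/5000) − 1)/(2) = 373/9254 ≈ 4.0307%

step 1 [0.5y] swap r/2=151/9849: DF=(1 − 151/9849·(0))/(1+151/9849) = 9849/10000 ≈ 0.984900
step 2 [1y] bond c/2=9/400: DF=(254391/250000 − 9/400·(0.984900))/(1+9/400) = 1947/2000 ≈ 0.973500
step 3 [1.5y] zero: DF = P = 9361/10000 ≈ 0.936100
step 4 [2y] bond c/2=9/800: DF=(7746991/8000000 − 9/800·(0.984900+0.973500+0.936100))/(1+9/800) = 4627/5000 ≈ 0.925400
step 5 [2.5y] zero: DF = P = 4449/5000 ≈ 0.889800
step 6 [3y] zero: DF = P = 8509/10000 ≈ 0.850900
step 7 [3.5y] bond c/2=3/200: DF=(180381/200000 − 3/200·(0.984900+0.973500+0.936100+0.925400+0.889800+0.850900))/(1+3/200) = 504/625 ≈ 0.806400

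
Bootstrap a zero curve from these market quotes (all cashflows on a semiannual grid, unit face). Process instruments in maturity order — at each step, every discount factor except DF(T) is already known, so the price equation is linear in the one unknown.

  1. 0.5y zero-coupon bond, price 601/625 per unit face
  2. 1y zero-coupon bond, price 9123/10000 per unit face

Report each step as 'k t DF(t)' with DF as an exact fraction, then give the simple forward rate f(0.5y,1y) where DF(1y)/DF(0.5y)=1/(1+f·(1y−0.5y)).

1 1/2 601/625
2 1 9123/10000
f(0.5y,1y) = ((601/625)/(9123/10000) − 1)/(1/2) = 986/9123 ≈ 10.8078%

step 1 [0.5y] zero: DF = P = 601/625 ≈ 0.961600
step 2 [1y] zero: DF = P = 9123/10000 ≈ 0.912300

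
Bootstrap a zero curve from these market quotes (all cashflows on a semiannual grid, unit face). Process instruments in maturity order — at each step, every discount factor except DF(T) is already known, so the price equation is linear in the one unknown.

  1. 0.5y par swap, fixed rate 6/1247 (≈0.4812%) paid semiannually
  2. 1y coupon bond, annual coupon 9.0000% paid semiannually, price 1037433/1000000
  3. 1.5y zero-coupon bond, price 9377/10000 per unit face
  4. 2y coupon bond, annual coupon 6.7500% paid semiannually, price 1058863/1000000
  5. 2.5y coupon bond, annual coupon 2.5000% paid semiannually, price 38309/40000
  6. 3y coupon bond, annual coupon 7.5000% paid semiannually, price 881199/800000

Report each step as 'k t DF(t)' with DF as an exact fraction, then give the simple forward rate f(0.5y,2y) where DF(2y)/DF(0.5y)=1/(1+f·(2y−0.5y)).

1 1/2 1247/1250
2 1 4749/5000
3 3/2 9377/10000
4 2 9301/10000
5 5/2 2247/2500
6 3 8913/10000
f(0.5y,2y) = ((1247/1250)/(9301/10000) − 1)/(3/2) = 450/9301 ≈ 4.8382%

step 1 [0.5y] swap r/2=3/1247: DF=(1 − 3/1247·(0))/(1+3/1247) = 1247/1250 ≈ 0.997600
step 2 [1y] bond c/2=9/200: DF=(1037433/1000000 − 9/200·(0.997600))/(1+9/200) = 4749/5000 ≈ 0.949800
step 3 [1.5y] zero: DF = P = 9377/10000 ≈ 0.937700
step 4 [2y] bond c/2=27/800: DF=(1058863/1000000 − 27/800·(0.997600+0.949800+0.937700))/(1+27/800) = 9301/10000 ≈ 0.930100
step 5 [2.5y] bond c/2=1/80: DF=(38309/40000 − 1/80·(0.997600+0.949800+0.937700+0.930100))/(1+1/80) = 2247/2500 ≈ 0.898800
step 6 [3y] bond c/2=3/80: DF=(881199/800000 − 3/80·(0.997600+0.949800+0.937700+0.930100+0.898800))/(1+3/80) = 8913/10000 ≈ 0.891300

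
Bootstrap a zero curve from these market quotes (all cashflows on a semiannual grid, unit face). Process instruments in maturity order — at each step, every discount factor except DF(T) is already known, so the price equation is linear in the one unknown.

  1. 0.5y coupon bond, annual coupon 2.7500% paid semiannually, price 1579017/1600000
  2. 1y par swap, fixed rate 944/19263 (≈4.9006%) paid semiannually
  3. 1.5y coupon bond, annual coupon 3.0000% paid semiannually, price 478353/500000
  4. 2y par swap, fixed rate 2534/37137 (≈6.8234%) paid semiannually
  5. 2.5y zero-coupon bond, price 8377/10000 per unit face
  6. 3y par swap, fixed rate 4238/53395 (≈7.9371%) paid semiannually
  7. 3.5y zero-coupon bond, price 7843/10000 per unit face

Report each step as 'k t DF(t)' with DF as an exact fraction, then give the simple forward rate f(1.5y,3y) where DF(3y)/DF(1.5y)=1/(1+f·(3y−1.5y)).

step 1 [0.5y] bond c/2=11/800: DF=(1579017/1600000 − 11/800·(0))/(1+11/800) = 1947/2000 ≈ 0.973500
step 2 [1y] swap r/2=472/19263: DF=(1 − 472/19263·(0.973500))/(1+472/19263) = 1191/1250 ≈ 0.952800
step 3 [1.5y] bond c/2=3/200: DF=(478353/500000 − 3/200·(0.973500+0.952800))/(1+3/200) = 9141/10000 ≈ 0.914100
step 4 [2y] swap r/2=1267/37137: DF=(1 − 1267/37137·(0.973500+0.952800+0.914100))/(1+1267/37137) = 8733/10000 ≈ 0.873300
step 5 [2.5y] zero: DF = P = 8377/10000 ≈ 0.837700
step 6 [3y] swap r/2=2119/53395: DF=(1 − 2119/53395·(0.973500+0.952800+0.914100+0.873300+0.837700))/(1+2119/53395) = 7881/10000 ≈ 0.788100
step 7 [3.5y] zero: DF = P = 7843/10000 ≈ 0.784300

1 1/2 1947/2000
2 1 1191/1250
3 3/2 9141/10000
4 2 8733/10000
5 5/2 8377/10000
6 3 7881/10000
7 7/2 7843/10000
f(1.5y,3y) = ((9141/10000)/(7881/10000) − 1)/(3/2) = 280/2627 ≈ 10.6585%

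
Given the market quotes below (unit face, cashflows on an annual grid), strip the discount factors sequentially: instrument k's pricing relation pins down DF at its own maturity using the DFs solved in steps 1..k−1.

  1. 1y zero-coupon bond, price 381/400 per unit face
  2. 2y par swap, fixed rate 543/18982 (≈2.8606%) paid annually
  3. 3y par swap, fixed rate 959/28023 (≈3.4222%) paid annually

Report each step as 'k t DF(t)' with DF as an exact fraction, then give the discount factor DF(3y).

1 1 381/400
2 2 9457/10000
3 3 9041/10000
DF(3y) = 9041/10000 ≈ 0.904100

step 1 [1y] zero: DF = P = 381/400 ≈ 0.952500
step 2 [2y] swap r/1=543/18982: DF=(1 − 543/18982·(0.952500))/(1+543/18982) = 9457/10000 ≈ 0.945700
step 3 [3y] swap r/1=959/28023: DF=(1 − 959/28023·(0.952500+0.945700))/(1+959/28023) = 9041/10000 ≈ 0.904100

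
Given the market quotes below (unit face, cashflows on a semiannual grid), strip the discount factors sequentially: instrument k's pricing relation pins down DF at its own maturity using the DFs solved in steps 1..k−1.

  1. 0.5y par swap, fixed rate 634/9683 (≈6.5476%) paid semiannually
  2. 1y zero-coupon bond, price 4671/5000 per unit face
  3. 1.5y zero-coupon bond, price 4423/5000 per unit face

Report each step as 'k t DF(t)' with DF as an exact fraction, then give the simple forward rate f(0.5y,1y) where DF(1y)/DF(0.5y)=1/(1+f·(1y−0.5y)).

step 1 [0.5y] swap r/2=317/9683: DF=(1 − 317/9683·(0))/(1+317/9683) = 9683/10000 ≈ 0.968300
step 2 [1y] zero: DF = P = 4671/5000 ≈ 0.934200
step 3 [1.5y] zero: DF = P = 4423/5000 ≈ 0.884600

1 1/2 9683/10000
2 1 4671/5000
3 3/2 4423/5000
f(0.5y,1y) = ((9683/10000)/(4671/5000) − 1)/(1/2) = 341/4671 ≈ 7.3004%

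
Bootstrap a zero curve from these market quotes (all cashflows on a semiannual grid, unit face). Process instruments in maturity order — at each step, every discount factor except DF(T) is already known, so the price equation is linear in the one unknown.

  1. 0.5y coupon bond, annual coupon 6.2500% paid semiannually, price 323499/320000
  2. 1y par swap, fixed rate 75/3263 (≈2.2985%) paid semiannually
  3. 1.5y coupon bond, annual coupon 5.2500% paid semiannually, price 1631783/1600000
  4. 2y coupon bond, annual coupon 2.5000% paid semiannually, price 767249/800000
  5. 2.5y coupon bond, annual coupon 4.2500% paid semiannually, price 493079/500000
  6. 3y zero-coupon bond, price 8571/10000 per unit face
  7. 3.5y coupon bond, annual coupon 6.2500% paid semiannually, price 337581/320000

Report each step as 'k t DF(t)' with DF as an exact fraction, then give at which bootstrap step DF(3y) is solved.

1 1/2 9803/10000
2 1 391/400
3 3/2 9437/10000
4 2 4557/5000
5 5/2 8863/10000
6 3 8571/10000
7 7/2 4273/5000
DF(3y) is solved at step 6

step 1 [0.5y] bond c/2=1/32: DF=(323499/320000 − 1/32·(0))/(1+1/32) = 9803/10000 ≈ 0.980300
step 2 [1y] swap r/2=75/6526: DF=(1 − 75/6526·(0.980300))/(1+75/6526) = 391/400 ≈ 0.977500
step 3 [1.5y] bond c/2=21/800: DF=(1631783/1600000 − 21/800·(0.980300+0.977500))/(1+21/800) = 9437/10000 ≈ 0.943700
step 4 [2y] bond c/2=1/80: DF=(767249/800000 − 1/80·(0.980300+0.977500+0.943700))/(1+1/80) = 4557/5000 ≈ 0.911400
step 5 [2.5y] bond c/2=17/800: DF=(493079/500000 − 17/800·(0.980300+0.977500+0.943700+0.911400))/(1+17/800) = 8863/10000 ≈ 0.886300
step 6 [3y] zero: DF = P = 8571/10000 ≈ 0.857100
step 7 [3.5y] bond c/2=1/32: DF=(337581/320000 − 1/32·(0.980300+0.977500+0.943700+0.911400+0.886300+0.857100))/(1+1/32) = 4273/5000 ≈ 0.854600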